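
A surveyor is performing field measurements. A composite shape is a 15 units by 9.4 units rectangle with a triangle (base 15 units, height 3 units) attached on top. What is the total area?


Composite shape: rectangle + triangle
Rectangle area = 15 * 9.4 = 141
Triangle area = 0.5 * 15 * 3 = 22.5
Total = 141 + 22.5
Total = 163.5
163.5 units^2


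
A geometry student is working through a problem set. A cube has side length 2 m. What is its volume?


Shape: cube
Side s = 2 m
Formula: V = s^3
V = 2 * 2 * 2
V = 4 * 2
V = 8
8 m^3


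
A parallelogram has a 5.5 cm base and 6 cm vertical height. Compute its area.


Shape: parallelogram
Base b = 5.5 cm, Height h = 6 cm
Formula: A = b * h
A = 5.5 * 6
A = 33
33 cm^2


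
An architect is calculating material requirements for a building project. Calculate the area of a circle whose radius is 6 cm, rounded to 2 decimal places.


Shape: circle
Radius r = 6 cm
Formula: A = pi * r^2
r^2 = 6^2 = 36
A = pi * 36
A = 113.1
113.1 cm^2


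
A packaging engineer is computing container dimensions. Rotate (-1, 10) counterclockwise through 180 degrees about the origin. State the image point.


Transformation: rotation about the origin
Original point: (-1, 10)
Rule for 180 deg: (x, y) -> (-x, -y)
Apply: (-1, 10) -> (1, -10)
(1, -10)


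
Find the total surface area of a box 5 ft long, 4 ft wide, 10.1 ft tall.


Shape: rectangular prism
l = 5 ft, w = 4 ft, h = 10.1 ft
Formula: SA = 2(lw + lh + wh)
lw = 20, lh = 50.5, wh = 40.4
lw + lh + wh = 110.9
SA = 2 * 110.9
SA = 221.8
221.8 ft^2


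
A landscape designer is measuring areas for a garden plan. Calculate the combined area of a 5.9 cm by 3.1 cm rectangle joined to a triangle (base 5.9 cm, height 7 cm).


Composite shape: rectangle + triangle
Rectangle area = 5.9 * 3.1 = 18.29
Triangle area = 0.5 * 5.9 * 7 = 20.65
Total = 18.29 + 20.65
Total = 38.94
38.94 cm^2


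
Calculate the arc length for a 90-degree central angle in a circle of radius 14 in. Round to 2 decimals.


Shape: circular arc
Radius r = 14 in, Angle = 90 degrees
Formula: L = (angle/360) * 2 * pi * r
2 * pi * r = 28 * pi
L = (90/360) * 28 * pi
L = 7 * pi
L = 21.99
21.99 in


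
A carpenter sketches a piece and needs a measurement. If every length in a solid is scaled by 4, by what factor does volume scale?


Linear scale factor k = 4
Rule: under a linear scaling by k, volumes scale by k^3.
k^3 = 4 * 4 * 4
k^3 = 16 * 4
k^3 = 64
Volume scales by a factor of 64.
64 (dimensionless)


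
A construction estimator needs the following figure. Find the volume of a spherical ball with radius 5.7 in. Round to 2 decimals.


Shape: sphere
Radius r = 5.7 in
Formula: V = (4/3) * pi * r^3
r^3 = 185.193
(4/3) * 185.193 = 246.924
V = 246.924 * pi
V = 775.73
775.73 in^3


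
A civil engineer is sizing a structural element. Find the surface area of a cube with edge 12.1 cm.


Shape: cube
Side s = 12.1 cm
A cube has 6 square faces.
Formula: SA = 6 * s^2
s^2 = 146.41
SA = 6 * 146.41
SA = 878.46
878.46 cm^2


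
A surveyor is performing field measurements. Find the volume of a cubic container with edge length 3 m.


Shape: cube
Side s = 3 m
Formula: V = s^3
V = 3 * 3 * 3
V = 9 * 3
V = 27
27 m^3


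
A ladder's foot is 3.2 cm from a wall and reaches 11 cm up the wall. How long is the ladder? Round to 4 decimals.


Shape: right triangle
Legs a = 3.2 cm, b = 11 cm
Formula: c = sqrt(a^2 + b^2)
a^2 = 10.24, b^2 = 121
a^2 + b^2 = 131.24
c = sqrt(131.24)
c = 11.456
11.456 cm


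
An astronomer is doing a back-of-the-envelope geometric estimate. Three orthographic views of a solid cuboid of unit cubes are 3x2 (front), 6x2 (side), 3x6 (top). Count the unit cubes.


Orthographic views of a solid rectangular block:
Front view 3 x 2 -> length = 3, height = 2
Side view 6 x 2 -> width = 6, height = 2 (consistent)
Top view 3 x 6 -> confirms length = 3, width = 6
The block is 3 x 6 x 2.
Total unit cubes = 3 * 6 * 2 = 36
36 unit cubes


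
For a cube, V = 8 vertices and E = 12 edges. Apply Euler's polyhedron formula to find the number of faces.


Polyhedron: cube
Euler's formula for convex polyhedra: V - E + F = 2
Given: V = 8 vertices and E = 12 edges
Solve for F:
F = 2 + E - V = 2 + 12 - 8 = 6
6 faces


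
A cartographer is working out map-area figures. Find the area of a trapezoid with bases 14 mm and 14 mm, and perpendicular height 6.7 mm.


Shape: trapezoid
Parallel sides a = 14 mm, b = 14 mm; Height h = 6.7 mm
Formula: A = (a + b) * h / 2
a + b = 14 + 14 = 28
A = 28 * 6.7 / 2
A = 187.6 / 2
A = 93.8
93.8 mm^2


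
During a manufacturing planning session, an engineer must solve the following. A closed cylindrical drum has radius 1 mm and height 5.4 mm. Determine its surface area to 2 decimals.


Shape: closed cylinder
Radius r = 1 mm, Height h = 5.4 mm
Formula: SA = 2*pi*r^2 + 2*pi*r*h = 2*pi*r*(r + h)
r + h = 6.4
2 * r * (r + h) = 2 * 1 * 6.4 = 12.8
SA = 12.8 * pi
SA = 40.21
40.21 mm^2


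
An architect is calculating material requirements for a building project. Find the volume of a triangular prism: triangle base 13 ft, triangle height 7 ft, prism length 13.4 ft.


Shape: triangular prism
Triangle base = 13 ft, triangle height = 7 ft, prism length L = 13.4 ft
Formula: V = (1/2 * b * h_tri) * L
Cross-section area = 0.5 * 13 * 7 = 45.5
V = 45.5 * 13.4
V = 609.7
609.7 ft^3


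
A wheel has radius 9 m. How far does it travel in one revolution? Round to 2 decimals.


Shape: circle
Radius r = 9 m
Formula: C = 2 * pi * r
C = 2 * pi * 9
C = 18 * pi
C = 56.55
56.55 m


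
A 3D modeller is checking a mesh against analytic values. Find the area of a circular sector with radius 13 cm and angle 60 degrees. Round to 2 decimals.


Shape: circular sector
Radius r = 13 cm, Angle = 60 degrees
Formula: A = (angle/360) * pi * r^2
r^2 = 169
Fraction of circle = 60/360
A = (60/360) * pi * 169
A = 28.166667 * pi
A = 88.49
88.49 cm^2


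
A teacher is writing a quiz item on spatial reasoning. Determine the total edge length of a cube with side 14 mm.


Shape: cube
Side s = 14 mm
A cube has 12 edges, all equal.
Formula: total edge length = 12 * s
Total = 12 * 14
Total = 168
168 mm


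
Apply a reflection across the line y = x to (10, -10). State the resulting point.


Transformation: reflection
Original point: (10, -10)
Rule for reflection over y = x: (x, y) -> (y, x)
Apply: (10, -10) -> (-10, 10)
(-10, 10)


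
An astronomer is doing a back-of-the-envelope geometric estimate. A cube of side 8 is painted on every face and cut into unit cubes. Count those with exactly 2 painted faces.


Large cube: 8 x 8 x 8, cut into unit cubes.
n = 8, so n - 2 = 6
Cubes with 2 painted faces lie along the edges, excluding corners.
A cube has 12 edges; each contributes (n - 2) = 6 such cubes.
Count = 12 * 6 = 72
72 unit cubes


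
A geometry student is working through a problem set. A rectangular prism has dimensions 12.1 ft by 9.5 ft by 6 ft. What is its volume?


Shape: rectangular prism
l = 12.1 ft, w = 9.5 ft, h = 6 ft
Formula: V = l * w * h
V = 12.1 * 9.5 * 6
V = 114.95 * 6
V = 689.7
689.7 ft^3


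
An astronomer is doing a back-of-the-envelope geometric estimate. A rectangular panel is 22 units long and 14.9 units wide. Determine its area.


Shape: rectangle
Length l = 22 units, Width w = 14.9 units
Formula: A = l * w
A = 22 * 14.9
A = 327.8
327.8 units^2


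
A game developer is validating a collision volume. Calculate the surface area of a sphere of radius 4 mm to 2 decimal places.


Shape: sphere
Radius r = 4 mm
Formula: SA = 4 * pi * r^2
r^2 = 16
SA = 4 * pi * 16
SA = 64 * pi
SA = 201.06
201.06 mm^2


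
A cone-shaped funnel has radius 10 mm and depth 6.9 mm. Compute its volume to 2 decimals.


Shape: cone
Radius r = 10 mm, Height h = 6.9 mm
Formula: V = (1/3) * pi * r^2 * h
r^2 = 100
pi * r^2 * h = pi * 100 * 6.9 = 690 * pi
V = 690 * pi / 3
V = 722.57
722.57 mm^3


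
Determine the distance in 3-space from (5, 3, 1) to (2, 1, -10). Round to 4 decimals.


3D distance between two points
P1 = (5, 3, 1), P2 = (2, 1, -10)
Formula: d = sqrt((x2-x1)^2 + (y2-y1)^2 + (z2-z1)^2)
dx = 2 - 5 = -3
dy = 1 - 3 = -2
dz = -10 - 1 = -11
dx^2 + dy^2 + dz^2 = 9 + 4 + 121 = 134
d = sqrt(134)
d = 11.5758
11.5758 units


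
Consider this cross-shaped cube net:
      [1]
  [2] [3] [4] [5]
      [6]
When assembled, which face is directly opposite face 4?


Net: cross layout. Take square 3 as the base (bottom).
Fold the four squares in the horizontal row up around 3: 2 -> left, 4 -> right, 5 wraps to the top.
Fold 1 and 6 up from 3: 1 -> back, 6 -> front.
Opposite pairs are therefore: (1, 6), (2, 4), (3, 5).
Face 4 is opposite face 2.
face 2


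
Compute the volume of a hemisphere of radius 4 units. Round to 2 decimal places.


Shape: hemisphere (half of a sphere)
Radius r = 4 units
Formula: V = (1/2) * (4/3) * pi * r^3 = (2/3) * pi * r^3
r^3 = 64
(2/3) * 64 = 42.666667
V = 42.666667 * pi
V = 134.04
134.04 units^3


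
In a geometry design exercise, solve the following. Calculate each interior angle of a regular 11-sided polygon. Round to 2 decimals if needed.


Shape: regular hendecagon (11 sides)
Formula: interior angle = (n - 2) * 180 / n
(n - 2) = 9
(n - 2) * 180 = 1620
angle = 1620 / 11
angle = 147.27
147.27 degrees


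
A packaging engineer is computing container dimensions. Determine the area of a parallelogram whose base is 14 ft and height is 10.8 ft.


Shape: parallelogram
Base b = 14 ft, Height h = 10.8 ft
Formula: A = b * h
A = 14 * 10.8
A = 151.2
151.2 ft^2


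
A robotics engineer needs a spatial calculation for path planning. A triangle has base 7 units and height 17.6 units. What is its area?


Shape: triangle
Base b = 7 units, Height h = 17.6 units
Formula: A = (1/2) * b * h
A = 0.5 * 7 * 17.6
A = 0.5 * 123.2
A = 61.6
61.6 units^2


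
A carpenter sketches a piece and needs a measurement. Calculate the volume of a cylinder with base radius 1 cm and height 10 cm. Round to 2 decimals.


Shape: cylinder
Radius r = 1 cm, Height h = 10 cm
Formula: V = pi * r^2 * h
r^2 = 1
V = pi * 1 * 10
V = 10 * pi
V = 31.42
31.42 cm^3


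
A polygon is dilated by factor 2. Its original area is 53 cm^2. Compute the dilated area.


Linear scale factor k = 2
Original area = 53 cm^2
Rule: under a linear scaling by k, areas scale by k^2.
k^2 = 2^2 = 4
New area = 53 * 4
New area = 212
212 cm^2


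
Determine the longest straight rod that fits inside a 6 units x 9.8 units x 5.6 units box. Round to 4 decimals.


Shape: rectangular box (space diagonal)
l = 6 units, w = 9.8 units, h = 5.6 units
Visualize: the diagonal of the base, then a right triangle with that diagonal and the height.
Formula: d = sqrt(l^2 + w^2 + h^2)
l^2 + w^2 + h^2 = 36 + 96.04 + 31.36 = 163.4
d = sqrt(163.4)
d = 12.7828
12.7828 units


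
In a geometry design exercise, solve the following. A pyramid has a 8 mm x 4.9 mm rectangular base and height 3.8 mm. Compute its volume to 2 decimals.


Shape: rectangular pyramid
Base: 8 mm x 4.9 mm, Height h = 3.8 mm
Formula: V = (1/3) * base_area * h
base_area = 8 * 4.9 = 39.2
base_area * h = 39.2 * 3.8 = 148.96
V = 148.96 / 3
V = 49.65
49.65 mm^3


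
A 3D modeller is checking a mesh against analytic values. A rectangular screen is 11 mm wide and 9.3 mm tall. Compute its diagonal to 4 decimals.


Shape: rectangle (diagonal via Pythagoras)
Sides: 11 mm and 9.3 mm
Formula: d = sqrt(l^2 + w^2)
l^2 = 121, w^2 = 86.49
l^2 + w^2 = 207.49
d = sqrt(207.49)
d = 14.4045
14.4045 mm


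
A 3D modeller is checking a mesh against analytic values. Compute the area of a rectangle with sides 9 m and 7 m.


Shape: rectangle
Length l = 9 m, Width w = 7 m
Formula: A = l * w
A = 9 * 7
A = 63
63 m^2


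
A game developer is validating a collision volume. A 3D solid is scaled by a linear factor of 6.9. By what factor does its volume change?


Linear scale factor k = 6.9
Rule: under a linear scaling by k, volumes scale by k^3.
k^3 = 6.9 * 6.9 * 6.9
k^3 = 47.61 * 6.9
k^3 = 328.509
Volume scales by a factor of 328.509.
328.509 (dimensionless)


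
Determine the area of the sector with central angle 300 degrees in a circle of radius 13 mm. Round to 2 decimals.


Shape: circular sector
Radius r = 13 mm, Angle = 300 degrees
Formula: A = (angle/360) * pi * r^2
r^2 = 169
Fraction of circle = 300/360
A = (300/360) * pi * 169
A = 140.833333 * pi
A = 442.44
442.44 mm^2


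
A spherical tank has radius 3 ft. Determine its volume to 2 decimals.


Shape: sphere
Radius r = 3 ft
Formula: V = (4/3) * pi * r^3
r^3 = 27
(4/3) * 27 = 36
V = 36 * pi
V = 113.1
113.1 ft^3


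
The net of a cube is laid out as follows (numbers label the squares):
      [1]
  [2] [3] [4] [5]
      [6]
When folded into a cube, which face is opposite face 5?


Net: cross layout. Take square 3 as the base (bottom).
Fold the four squares in the horizontal row up around 3: 2 -> left, 4 -> right, 5 wraps to the top.
Fold 1 and 6 up from 3: 1 -> back, 6 -> front.
Opposite pairs are therefore: (1, 6), (2, 4), (3, 5).
Face 5 is opposite face 3.
face 3


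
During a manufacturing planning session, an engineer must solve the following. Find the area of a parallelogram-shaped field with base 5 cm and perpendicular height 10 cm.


Shape: parallelogram
Base b = 5 cm, Height h = 10 cm
Formula: A = b * h
A = 5 * 10
A = 50
50 cm^2


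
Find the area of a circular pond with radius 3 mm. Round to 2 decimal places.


Shape: circle
Radius r = 3 mm
Formula: A = pi * r^2
r^2 = 3^2 = 9
A = pi * 9
A = 28.27
28.27 mm^2


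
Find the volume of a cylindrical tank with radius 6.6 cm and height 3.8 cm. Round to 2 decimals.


Shape: cylinder
Radius r = 6.6 cm, Height h = 3.8 cm
Formula: V = pi * r^2 * h
r^2 = 43.56
V = pi * 43.56 * 3.8
V = 165.528 * pi
V = 520.02
520.02 cm^3


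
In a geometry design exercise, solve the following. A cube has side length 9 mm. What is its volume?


Shape: cube
Side s = 9 mm
Formula: V = s^3
V = 9 * 9 * 9
V = 81 * 9
V = 729
729 mm^3


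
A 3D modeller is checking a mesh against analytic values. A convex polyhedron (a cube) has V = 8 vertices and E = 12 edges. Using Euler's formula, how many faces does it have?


Polyhedron: cube
Euler's formula for convex polyhedra: V - E + F = 2
Given: V = 8 vertices and E = 12 edges
Solve for F:
F = 2 + E - V = 2 + 12 - 8 = 6
6 faces


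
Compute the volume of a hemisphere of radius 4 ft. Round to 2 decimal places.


Shape: hemisphere (half of a sphere)
Radius r = 4 ft
Formula: V = (1/2) * (4/3) * pi * r^3 = (2/3) * pi * r^3
r^3 = 64
(2/3) * 64 = 42.666667
V = 42.666667 * pi
V = 134.04
134.04 ft^3


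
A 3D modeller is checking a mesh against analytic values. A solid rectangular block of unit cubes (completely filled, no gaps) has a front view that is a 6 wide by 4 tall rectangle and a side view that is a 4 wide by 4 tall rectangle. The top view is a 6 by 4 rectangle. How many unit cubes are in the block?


Orthographic views of a solid rectangular block:
Front view 6 x 4 -> length = 6, height = 4
Side view 4 x 4 -> width = 4, height = 4 (consistent)
Top view 6 x 4 -> confirms length = 6, width = 4
The block is 6 x 4 x 4.
Total unit cubes = 6 * 4 * 4 = 96
96 unit cubes


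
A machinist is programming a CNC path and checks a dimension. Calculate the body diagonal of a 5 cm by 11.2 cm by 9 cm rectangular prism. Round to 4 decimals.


Shape: rectangular box (space diagonal)
l = 5 cm, w = 11.2 cm, h = 9 cm
Visualize: the diagonal of the base, then a right triangle with that diagonal and the height.
Formula: d = sqrt(l^2 + w^2 + h^2)
l^2 + w^2 + h^2 = 25 + 125.44 + 81 = 231.44
d = sqrt(231.44)
d = 15.2132
15.2132 cm


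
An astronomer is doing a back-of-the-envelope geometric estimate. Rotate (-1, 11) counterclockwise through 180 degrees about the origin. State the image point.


Transformation: rotation about the origin
Original point: (-1, 11)
Rule for 180 deg: (x, y) -> (-x, -y)
Apply: (-1, 11) -> (1, -11)
(1, -11)


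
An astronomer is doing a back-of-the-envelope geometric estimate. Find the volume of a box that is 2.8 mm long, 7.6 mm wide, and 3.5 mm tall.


Shape: rectangular prism
l = 2.8 mm, w = 7.6 mm, h = 3.5 mm
Formula: V = l * w * h
V = 2.8 * 7.6 * 3.5
V = 21.28 * 3.5
V = 74.48
74.48 mm^3


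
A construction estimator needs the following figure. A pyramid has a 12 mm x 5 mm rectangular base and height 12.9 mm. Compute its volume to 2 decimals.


Shape: rectangular pyramid
Base: 12 mm x 5 mm, Height h = 12.9 mm
Formula: V = (1/3) * base_area * h
base_area = 12 * 5 = 60
base_area * h = 60 * 12.9 = 774
V = 774 / 3
V = 258
258 mm^3


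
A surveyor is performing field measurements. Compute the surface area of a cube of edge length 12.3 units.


Shape: cube
Side s = 12.3 units
A cube has 6 square faces.
Formula: SA = 6 * s^2
s^2 = 151.29
SA = 6 * 151.29
SA = 907.74
907.74 units^2


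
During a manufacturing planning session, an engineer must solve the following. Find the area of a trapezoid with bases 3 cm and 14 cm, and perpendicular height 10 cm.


Shape: trapezoid
Parallel sides a = 3 cm, b = 14 cm; Height h = 10 cm
Formula: A = (a + b) * h / 2
a + b = 3 + 14 = 17
A = 17 * 10 / 2
A = 170 / 2
A = 85
85 cm^2


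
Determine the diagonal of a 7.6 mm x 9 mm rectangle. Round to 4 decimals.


Shape: rectangle (diagonal via Pythagoras)
Sides: 7.6 mm and 9 mm
Formula: d = sqrt(l^2 + w^2)
l^2 = 57.76, w^2 = 81
l^2 + w^2 = 138.76
d = sqrt(138.76)
d = 11.7796
11.7796 mm


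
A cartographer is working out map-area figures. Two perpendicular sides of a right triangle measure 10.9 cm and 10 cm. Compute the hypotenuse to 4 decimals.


Shape: right triangle
Legs a = 10.9 cm, b = 10 cm
Formula: c = sqrt(a^2 + b^2)
a^2 = 118.81, b^2 = 100
a^2 + b^2 = 218.81
c = sqrt(218.81)
c = 14.7922
14.7922 cm


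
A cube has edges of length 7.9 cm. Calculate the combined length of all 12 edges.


Shape: cube
Side s = 7.9 cm
A cube has 12 edges, all equal.
Formula: total edge length = 12 * s
Total = 12 * 7.9
Total = 94.8
94.8 cm


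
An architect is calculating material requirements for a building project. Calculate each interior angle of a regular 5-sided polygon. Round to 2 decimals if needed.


Shape: regular pentagon (5 sides)
Formula: interior angle = (n - 2) * 180 / n
(n - 2) = 3
(n - 2) * 180 = 540
angle = 540 / 5
angle = 108
108 degrees


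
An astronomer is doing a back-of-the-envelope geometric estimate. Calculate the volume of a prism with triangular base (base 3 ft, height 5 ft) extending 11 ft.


Shape: triangular prism
Triangle base = 3 ft, triangle height = 5 ft, prism length L = 11 ft
Formula: V = (1/2 * b * h_tri) * L
Cross-section area = 0.5 * 3 * 5 = 7.5
V = 7.5 * 11
V = 82.5
82.5 ft^3


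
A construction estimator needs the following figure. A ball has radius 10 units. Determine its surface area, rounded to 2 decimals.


Shape: sphere
Radius r = 10 units
Formula: SA = 4 * pi * r^2
r^2 = 100
SA = 4 * pi * 100
SA = 400 * pi
SA = 1256.64
1256.64 units^2


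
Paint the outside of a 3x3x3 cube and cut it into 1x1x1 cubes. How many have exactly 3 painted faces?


Large cube: 3 x 3 x 3, cut into unit cubes.
Cubes with 3 painted faces are at the corners. A cube always has 8 corners.
Count = 8
8 unit cubes


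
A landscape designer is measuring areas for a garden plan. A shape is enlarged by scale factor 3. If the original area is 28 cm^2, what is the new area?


Linear scale factor k = 3
Original area = 28 cm^2
Rule: under a linear scaling by k, areas scale by k^2.
k^2 = 3^2 = 9
New area = 28 * 9
New area = 252
252 cm^2


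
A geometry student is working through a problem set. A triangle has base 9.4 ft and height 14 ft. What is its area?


Shape: triangle
Base b = 9.4 ft, Height h = 14 ft
Formula: A = (1/2) * b * h
A = 0.5 * 9.4 * 14
A = 0.5 * 131.6
A = 65.8
65.8 ft^2


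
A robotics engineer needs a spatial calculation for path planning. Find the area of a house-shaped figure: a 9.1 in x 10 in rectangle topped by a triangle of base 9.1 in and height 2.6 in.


Composite shape: rectangle + triangle
Rectangle area = 9.1 * 10 = 91
Triangle area = 0.5 * 9.1 * 2.6 = 11.83
Total = 91 + 11.83
Total = 102.83
102.83 in^2


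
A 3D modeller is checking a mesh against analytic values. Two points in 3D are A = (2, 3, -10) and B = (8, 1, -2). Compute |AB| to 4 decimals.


3D distance between two points
P1 = (2, 3, -10), P2 = (8, 1, -2)
Formula: d = sqrt((x2-x1)^2 + (y2-y1)^2 + (z2-z1)^2)
dx = 8 - 2 = 6
dy = 1 - 3 = -2
dz = -2 - -10 = 8
dx^2 + dy^2 + dz^2 = 36 + 4 + 64 = 104
d = sqrt(104)
d = 10.198
10.198 units


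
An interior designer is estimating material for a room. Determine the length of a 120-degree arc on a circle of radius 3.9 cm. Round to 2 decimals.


Shape: circular arc
Radius r = 3.9 cm, Angle = 120 degrees
Formula: L = (angle/360) * 2 * pi * r
2 * pi * r = 7.8 * pi
L = (120/360) * 7.8 * pi
L = 2.6 * pi
L = 8.17
8.17 cm


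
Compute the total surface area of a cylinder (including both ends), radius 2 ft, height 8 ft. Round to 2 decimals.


Shape: closed cylinder
Radius r = 2 ft, Height h = 8 ft
Formula: SA = 2*pi*r^2 + 2*pi*r*h = 2*pi*r*(r + h)
r + h = 10
2 * r * (r + h) = 2 * 2 * 10 = 40
SA = 40 * pi
SA = 125.66
125.66 ft^2


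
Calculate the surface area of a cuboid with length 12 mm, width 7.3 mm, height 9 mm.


Shape: rectangular prism
l = 12 mm, w = 7.3 mm, h = 9 mm
Formula: SA = 2(lw + lh + wh)
lw = 87.6, lh = 108, wh = 65.7
lw + lh + wh = 261.3
SA = 2 * 261.3
SA = 522.6
522.6 mm^2


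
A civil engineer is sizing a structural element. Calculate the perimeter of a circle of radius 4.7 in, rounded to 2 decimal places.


Shape: circle
Radius r = 4.7 in
Formula: C = 2 * pi * r
C = 2 * pi * 4.7
C = 9.4 * pi
C = 29.53
29.53 in


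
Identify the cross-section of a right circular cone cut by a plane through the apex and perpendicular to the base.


Solid: right circular cone
Cutting plane: through the apex and perpendicular to the base
Visualize the intersection of the plane with the solid's surface.
The boundary of the cut region is a isosceles triangle.
isosceles triangle


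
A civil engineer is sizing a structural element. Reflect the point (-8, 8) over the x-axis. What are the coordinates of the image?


Transformation: reflection
Original point: (-8, 8)
Rule for reflection over the x-axis: (x, y) -> (x, -y)
Apply: (-8, 8) -> (-8, -8)
(-8, -8)


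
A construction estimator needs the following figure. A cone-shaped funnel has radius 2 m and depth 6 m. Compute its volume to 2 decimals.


Shape: cone
Radius r = 2 m, Height h = 6 m
Formula: V = (1/3) * pi * r^2 * h
r^2 = 4
pi * r^2 * h = pi * 4 * 6 = 24 * pi
V = 24 * pi / 3
V = 25.13
25.13 m^3


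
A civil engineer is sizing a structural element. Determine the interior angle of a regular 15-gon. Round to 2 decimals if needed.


Shape: regular pentadecagon (15 sides)
Formula: interior angle = (n - 2) * 180 / n
(n - 2) = 13
(n - 2) * 180 = 2340
angle = 2340 / 15
angle = 156
156 degrees


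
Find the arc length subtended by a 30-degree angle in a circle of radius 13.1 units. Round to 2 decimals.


Shape: circular arc
Radius r = 13.1 units, Angle = 30 degrees
Formula: L = (angle/360) * 2 * pi * r
2 * pi * r = 26.2 * pi
L = (30/360) * 26.2 * pi
L = 2.183333 * pi
L = 6.86
6.86 units


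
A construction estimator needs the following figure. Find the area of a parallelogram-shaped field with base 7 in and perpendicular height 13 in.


Shape: parallelogram
Base b = 7 in, Height h = 13 in
Formula: A = b * h
A = 7 * 13
A = 91
91 in^2


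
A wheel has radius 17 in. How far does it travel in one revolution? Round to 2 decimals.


Shape: circle
Radius r = 17 in
Formula: C = 2 * pi * r
C = 2 * pi * 17
C = 34 * pi
C = 106.81
106.81 in


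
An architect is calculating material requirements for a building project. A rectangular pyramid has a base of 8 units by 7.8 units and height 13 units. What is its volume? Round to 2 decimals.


Shape: rectangular pyramid
Base: 8 units x 7.8 units, Height h = 13 units
Formula: V = (1/3) * base_area * h
base_area = 8 * 7.8 = 62.4
base_area * h = 62.4 * 13 = 811.2
V = 811.2 / 3
V = 270.4
270.4 units^3


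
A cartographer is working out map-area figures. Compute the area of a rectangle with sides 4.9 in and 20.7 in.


Shape: rectangle
Length l = 4.9 in, Width w = 20.7 in
Formula: A = l * w
A = 4.9 * 20.7
A = 101.43
101.43 in^2


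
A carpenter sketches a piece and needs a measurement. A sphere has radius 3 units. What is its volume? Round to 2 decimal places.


Shape: sphere
Radius r = 3 units
Formula: V = (4/3) * pi * r^3
r^3 = 27
(4/3) * 27 = 36
V = 36 * pi
V = 113.1
113.1 units^3


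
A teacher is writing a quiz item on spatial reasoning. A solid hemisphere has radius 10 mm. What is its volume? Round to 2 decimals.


Shape: hemisphere (half of a sphere)
Radius r = 10 mm
Formula: V = (1/2) * (4/3) * pi * r^3 = (2/3) * pi * r^3
r^3 = 1000
(2/3) * 1000 = 666.666667
V = 666.666667 * pi
V = 2094.4
2094.4 mm^3


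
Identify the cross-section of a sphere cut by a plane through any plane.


Solid: sphere
Cutting plane: through any plane
Visualize the intersection of the plane with the solid's surface.
The boundary of the cut region is a circle.
circle


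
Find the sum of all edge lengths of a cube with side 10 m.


Shape: cube
Side s = 10 m
A cube has 12 edges, all equal.
Formula: total edge length = 12 * s
Total = 12 * 10
Total = 120
120 m


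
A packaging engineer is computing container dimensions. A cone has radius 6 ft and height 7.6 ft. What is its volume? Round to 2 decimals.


Shape: cone
Radius r = 6 ft, Height h = 7.6 ft
Formula: V = (1/3) * pi * r^2 * h
r^2 = 36
pi * r^2 * h = pi * 36 * 7.6 = 273.6 * pi
V = 273.6 * pi / 3
V = 286.51
286.51 ft^3


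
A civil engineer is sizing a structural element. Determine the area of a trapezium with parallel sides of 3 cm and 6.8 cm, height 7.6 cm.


Shape: trapezoid
Parallel sides a = 3 cm, b = 6.8 cm; Height h = 7.6 cm
Formula: A = (a + b) * h / 2
a + b = 3 + 6.8 = 9.8
A = 9.8 * 7.6 / 2
A = 74.48 / 2
A = 37.24
37.24 cm^2


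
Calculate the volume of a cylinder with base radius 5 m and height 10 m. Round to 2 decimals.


Shape: cylinder
Radius r = 5 m, Height h = 10 m
Formula: V = pi * r^2 * h
r^2 = 25
V = pi * 25 * 10
V = 250 * pi
V = 785.4
785.4 m^3


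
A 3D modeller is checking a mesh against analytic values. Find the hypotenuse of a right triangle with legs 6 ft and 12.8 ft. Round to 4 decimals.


Shape: right triangle
Legs a = 6 ft, b = 12.8 ft
Formula: c = sqrt(a^2 + b^2)
a^2 = 36, b^2 = 163.84
a^2 + b^2 = 199.84
c = sqrt(199.84)
c = 14.1365
14.1365 ft


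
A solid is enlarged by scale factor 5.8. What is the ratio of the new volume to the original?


Linear scale factor k = 5.8
Rule: under a linear scaling by k, volumes scale by k^3.
k^3 = 5.8 * 5.8 * 5.8
k^3 = 33.64 * 5.8
k^3 = 195.112
Volume scales by a factor of 195.112.
195.112 (dimensionless)


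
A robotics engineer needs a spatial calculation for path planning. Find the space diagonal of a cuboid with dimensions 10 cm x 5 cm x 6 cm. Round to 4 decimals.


Shape: rectangular box (space diagonal)
l = 10 cm, w = 5 cm, h = 6 cm
Visualize: the diagonal of the base, then a right triangle with that diagonal and the height.
Formula: d = sqrt(l^2 + w^2 + h^2)
l^2 + w^2 + h^2 = 100 + 25 + 36 = 161
d = sqrt(161)
d = 12.6886
12.6886 cm


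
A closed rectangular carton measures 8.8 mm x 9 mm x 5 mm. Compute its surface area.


Shape: rectangular prism
l = 8.8 mm, w = 9 mm, h = 5 mm
Formula: SA = 2(lw + lh + wh)
lw = 79.2, lh = 44, wh = 45
lw + lh + wh = 168.2
SA = 2 * 168.2
SA = 336.4
336.4 mm^2


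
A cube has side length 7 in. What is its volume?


Shape: cube
Side s = 7 in
Formula: V = s^3
V = 7 * 7 * 7
V = 49 * 7
V = 343
343 in^3


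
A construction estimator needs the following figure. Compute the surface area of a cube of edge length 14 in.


Shape: cube
Side s = 14 in
A cube has 6 square faces.
Formula: SA = 6 * s^2
s^2 = 196
SA = 6 * 196
SA = 1176
1176 in^2


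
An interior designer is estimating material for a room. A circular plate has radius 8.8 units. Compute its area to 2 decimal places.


Shape: circle
Radius r = 8.8 units
Formula: A = pi * r^2
r^2 = 8.8^2 = 77.44
A = pi * 77.44
A = 243.28
243.28 units^2


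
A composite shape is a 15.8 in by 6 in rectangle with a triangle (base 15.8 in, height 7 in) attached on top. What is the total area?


Composite shape: rectangle + triangle
Rectangle area = 15.8 * 6 = 94.8
Triangle area = 0.5 * 15.8 * 7 = 55.3
Total = 94.8 + 55.3
Total = 150.1
150.1 in^2


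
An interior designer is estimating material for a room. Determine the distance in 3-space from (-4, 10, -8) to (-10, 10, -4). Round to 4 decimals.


3D distance between two points
P1 = (-4, 10, -8), P2 = (-10, 10, -4)
Formula: d = sqrt((x2-x1)^2 + (y2-y1)^2 + (z2-z1)^2)
dx = -10 - -4 = -6
dy = 10 - 10 = 0
dz = -4 - -8 = 4
dx^2 + dy^2 + dz^2 = 36 + 0 + 16 = 52
d = sqrt(52)
d = 7.2111
7.2111 units


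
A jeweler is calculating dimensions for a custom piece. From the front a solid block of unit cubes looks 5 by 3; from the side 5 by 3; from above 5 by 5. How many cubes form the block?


Orthographic views of a solid rectangular block:
Front view 5 x 3 -> length = 5, height = 3
Side view 5 x 3 -> width = 5, height = 3 (consistent)
Top view 5 x 5 -> confirms length = 5, width = 5
The block is 5 x 5 x 3.
Total unit cubes = 5 * 5 * 3 = 75
75 unit cubes


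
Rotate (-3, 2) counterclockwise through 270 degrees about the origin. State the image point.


Transformation: rotation about the origin
Original point: (-3, 2)
Rule for 270 deg counterclockwise: (x, y) -> (y, -x)
Apply: (-3, 2) -> (2, 3)
(2, 3)


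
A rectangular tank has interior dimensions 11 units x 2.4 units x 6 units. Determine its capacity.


Shape: rectangular prism
l = 11 units, w = 2.4 units, h = 6 units
Formula: V = l * w * h
V = 11 * 2.4 * 6
V = 26.4 * 6
V = 158.4
158.4 units^3


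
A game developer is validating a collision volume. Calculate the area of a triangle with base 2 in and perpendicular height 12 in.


Shape: triangle
Base b = 2 in, Height h = 12 in
Formula: A = (1/2) * b * h
A = 0.5 * 2 * 12
A = 0.5 * 24
A = 12
12 in^2


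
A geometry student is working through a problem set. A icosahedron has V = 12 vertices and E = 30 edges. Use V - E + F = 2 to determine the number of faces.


Polyhedron: icosahedron
Euler's formula for convex polyhedra: V - E + F = 2
Given: V = 12 vertices and E = 30 edges
Solve for F:
F = 2 + E - V = 2 + 30 - 12 = 20
20 faces


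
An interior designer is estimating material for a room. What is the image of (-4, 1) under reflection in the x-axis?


Transformation: reflection
Original point: (-4, 1)
Rule for reflection over the x-axis: (x, y) -> (x, -y)
Apply: (-4, 1) -> (-4, -1)
(-4, -1)


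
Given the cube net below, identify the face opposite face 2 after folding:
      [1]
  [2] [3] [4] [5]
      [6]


Net: cross layout. Take square 3 as the base (bottom).
Fold the four squares in the horizontal row up around 3: 2 -> left, 4 -> right, 5 wraps to the top.
Fold 1 and 6 up from 3: 1 -> back, 6 -> front.
Opposite pairs are therefore: (1, 6), (2, 4), (3, 5).
Face 2 is opposite face 4.
face 4


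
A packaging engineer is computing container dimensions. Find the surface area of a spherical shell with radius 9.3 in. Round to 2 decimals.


Shape: sphere
Radius r = 9.3 in
Formula: SA = 4 * pi * r^2
r^2 = 86.49
SA = 4 * pi * 86.49
SA = 345.96 * pi
SA = 1086.87
1086.87 in^2


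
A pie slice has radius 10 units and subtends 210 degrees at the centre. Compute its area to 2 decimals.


Shape: circular sector
Radius r = 10 units, Angle = 210 degrees
Formula: A = (angle/360) * pi * r^2
r^2 = 100
Fraction of circle = 210/360
A = (210/360) * pi * 100
A = 58.333333 * pi
A = 183.26
183.26 units^2


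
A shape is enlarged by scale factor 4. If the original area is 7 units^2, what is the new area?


Linear scale factor k = 4
Original area = 7 units^2
Rule: under a linear scaling by k, areas scale by k^2.
k^2 = 4^2 = 16
New area = 7 * 16
New area = 112
112 units^2


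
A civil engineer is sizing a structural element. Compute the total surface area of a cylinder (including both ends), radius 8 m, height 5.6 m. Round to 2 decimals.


Shape: closed cylinder
Radius r = 8 m, Height h = 5.6 m
Formula: SA = 2*pi*r^2 + 2*pi*r*h = 2*pi*r*(r + h)
r + h = 13.6
2 * r * (r + h) = 2 * 8 * 13.6 = 217.6
SA = 217.6 * pi
SA = 683.61
683.61 m^2


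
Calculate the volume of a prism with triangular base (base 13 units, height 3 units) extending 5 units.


Shape: triangular prism
Triangle base = 13 units, triangle height = 3 units, prism length L = 5 units
Formula: V = (1/2 * b * h_tri) * L
Cross-section area = 0.5 * 13 * 3 = 19.5
V = 19.5 * 5
V = 97.5
97.5 units^3


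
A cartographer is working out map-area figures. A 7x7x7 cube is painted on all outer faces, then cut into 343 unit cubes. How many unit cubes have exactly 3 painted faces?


Large cube: 7 x 7 x 7, cut into unit cubes.
Cubes with 3 painted faces are at the corners. A cube always has 8 corners.
Count = 8
8 unit cubes


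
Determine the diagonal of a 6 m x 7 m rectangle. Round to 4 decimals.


Shape: rectangle (diagonal via Pythagoras)
Sides: 6 m and 7 m
Formula: d = sqrt(l^2 + w^2)
l^2 = 36, w^2 = 49
l^2 + w^2 = 85
d = sqrt(85)
d = 9.2195
9.2195 m


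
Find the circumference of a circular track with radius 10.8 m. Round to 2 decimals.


Shape: circle
Radius r = 10.8 m
Formula: C = 2 * pi * r
C = 2 * pi * 10.8
C = 21.6 * pi
C = 67.86
67.86 m


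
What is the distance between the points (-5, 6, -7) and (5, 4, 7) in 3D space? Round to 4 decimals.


3D distance between two points
P1 = (-5, 6, -7), P2 = (5, 4, 7)
Formula: d = sqrt((x2-x1)^2 + (y2-y1)^2 + (z2-z1)^2)
dx = 5 - -5 = 10
dy = 4 - 6 = -2
dz = 7 - -7 = 14
dx^2 + dy^2 + dz^2 = 100 + 4 + 196 = 300
d = sqrt(300)
d = 17.3205
17.3205 units


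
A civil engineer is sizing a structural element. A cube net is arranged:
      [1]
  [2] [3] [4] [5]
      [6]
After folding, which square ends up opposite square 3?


Net: cross layout. Take square 3 as the base (bottom).
Fold the four squares in the horizontal row up around 3: 2 -> left, 4 -> right, 5 wraps to the top.
Fold 1 and 6 up from 3: 1 -> back, 6 -> front.
Opposite pairs are therefore: (1, 6), (2, 4), (3, 5).
Face 3 is opposite face 5.
face 5


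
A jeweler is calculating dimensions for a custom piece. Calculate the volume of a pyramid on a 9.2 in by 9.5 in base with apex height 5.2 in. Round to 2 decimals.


Shape: rectangular pyramid
Base: 9.2 in x 9.5 in, Height h = 5.2 in
Formula: V = (1/3) * base_area * h
base_area = 9.2 * 9.5 = 87.4
base_area * h = 87.4 * 5.2 = 454.48
V = 454.48 / 3
V = 151.49
151.49 in^3


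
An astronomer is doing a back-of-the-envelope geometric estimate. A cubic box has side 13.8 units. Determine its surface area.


Shape: cube
Side s = 13.8 units
A cube has 6 square faces.
Formula: SA = 6 * s^2
s^2 = 190.44
SA = 6 * 190.44
SA = 1142.64
1142.64 units^2


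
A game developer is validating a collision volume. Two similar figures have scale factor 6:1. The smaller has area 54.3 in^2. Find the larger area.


Linear scale factor k = 6
Original area = 54.3 in^2
Rule: under a linear scaling by k, areas scale by k^2.
k^2 = 6^2 = 36
New area = 54.3 * 36
New area = 1954.8
1954.8 in^2


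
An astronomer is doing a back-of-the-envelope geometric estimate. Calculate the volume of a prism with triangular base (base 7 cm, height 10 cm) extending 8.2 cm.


Shape: triangular prism
Triangle base = 7 cm, triangle height = 10 cm, prism length L = 8.2 cm
Formula: V = (1/2 * b * h_tri) * L
Cross-section area = 0.5 * 7 * 10 = 35
V = 35 * 8.2
V = 287
287 cm^3


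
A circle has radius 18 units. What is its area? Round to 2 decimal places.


Shape: circle
Radius r = 18 units
Formula: A = pi * r^2
r^2 = 18^2 = 324
A = pi * 324
A = 1017.88
1017.88 units^2


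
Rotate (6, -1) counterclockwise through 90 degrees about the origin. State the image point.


Transformation: rotation about the origin
Original point: (6, -1)
Rule for 90 deg counterclockwise: (x, y) -> (-y, x)
Apply: (6, -1) -> (1, 6)
(1, 6)


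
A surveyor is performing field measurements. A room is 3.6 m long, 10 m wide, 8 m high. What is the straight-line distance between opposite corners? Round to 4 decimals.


Shape: rectangular box (space diagonal)
l = 3.6 m, w = 10 m, h = 8 m
Visualize: the diagonal of the base, then a right triangle with that diagonal and the height.
Formula: d = sqrt(l^2 + w^2 + h^2)
l^2 + w^2 + h^2 = 12.96 + 100 + 64 = 176.96
d = sqrt(176.96)
d = 13.3026
13.3026 m


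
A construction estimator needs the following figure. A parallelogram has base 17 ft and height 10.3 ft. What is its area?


Shape: parallelogram
Base b = 17 ft, Height h = 10.3 ft
Formula: A = b * h
A = 17 * 10.3
A = 175.1
175.1 ft^2


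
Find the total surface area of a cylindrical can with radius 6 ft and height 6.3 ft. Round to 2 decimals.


Shape: closed cylinder
Radius r = 6 ft, Height h = 6.3 ft
Formula: SA = 2*pi*r^2 + 2*pi*r*h = 2*pi*r*(r + h)
r + h = 12.3
2 * r * (r + h) = 2 * 6 * 12.3 = 147.6
SA = 147.6 * pi
SA = 463.7
463.7 ft^2


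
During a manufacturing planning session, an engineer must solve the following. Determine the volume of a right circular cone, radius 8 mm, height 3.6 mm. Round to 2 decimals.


Shape: cone
Radius r = 8 mm, Height h = 3.6 mm
Formula: V = (1/3) * pi * r^2 * h
r^2 = 64
pi * r^2 * h = pi * 64 * 3.6 = 230.4 * pi
V = 230.4 * pi / 3
V = 241.27
241.27 mm^3


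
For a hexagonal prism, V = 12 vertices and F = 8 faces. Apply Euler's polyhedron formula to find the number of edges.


Polyhedron: hexagonal prism
Euler's formula for convex polyhedra: V - E + F = 2
Given: V = 12 vertices and F = 8 faces
Solve for E:
E = V + F - 2 = 12 + 8 - 2 = 18
18 edges


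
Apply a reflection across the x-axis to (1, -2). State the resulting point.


Transformation: reflection
Original point: (1, -2)
Rule for reflection over the x-axis: (x, y) -> (x, -y)
Apply: (1, -2) -> (1, 2)
(1, 2)


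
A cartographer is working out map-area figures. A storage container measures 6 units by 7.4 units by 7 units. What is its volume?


Shape: rectangular prism
l = 6 units, w = 7.4 units, h = 7 units
Formula: V = l * w * h
V = 6 * 7.4 * 7
V = 44.4 * 7
V = 310.8
310.8 units^3


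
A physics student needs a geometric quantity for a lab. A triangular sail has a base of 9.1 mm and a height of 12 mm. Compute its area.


Shape: triangle
Base b = 9.1 mm, Height h = 12 mm
Formula: A = (1/2) * b * h
A = 0.5 * 9.1 * 12
A = 0.5 * 109.2
A = 54.6
54.6 mm^2


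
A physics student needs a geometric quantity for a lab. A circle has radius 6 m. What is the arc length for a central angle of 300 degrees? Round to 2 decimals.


Shape: circular arc
Radius r = 6 m, Angle = 300 degrees
Formula: L = (angle/360) * 2 * pi * r
2 * pi * r = 12 * pi
L = (300/360) * 12 * pi
L = 10 * pi
L = 31.42
31.42 m


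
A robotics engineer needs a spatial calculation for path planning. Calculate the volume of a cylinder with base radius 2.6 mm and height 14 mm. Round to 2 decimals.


Shape: cylinder
Radius r = 2.6 mm, Height h = 14 mm
Formula: V = pi * r^2 * h
r^2 = 6.76
V = pi * 6.76 * 14
V = 94.64 * pi
V = 297.32
297.32 mm^3


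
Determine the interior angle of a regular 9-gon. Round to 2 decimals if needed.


Shape: regular nonagon (9 sides)
Formula: interior angle = (n - 2) * 180 / n
(n - 2) = 7
(n - 2) * 180 = 1260
angle = 1260 / 9
angle = 140
140 degrees


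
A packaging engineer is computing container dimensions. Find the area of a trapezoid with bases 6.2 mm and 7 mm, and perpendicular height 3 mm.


Shape: trapezoid
Parallel sides a = 6.2 mm, b = 7 mm; Height h = 3 mm
Formula: A = (a + b) * h / 2
a + b = 6.2 + 7 = 13.2
A = 13.2 * 3 / 2
A = 39.6 / 2
A = 19.8
19.8 mm^2
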